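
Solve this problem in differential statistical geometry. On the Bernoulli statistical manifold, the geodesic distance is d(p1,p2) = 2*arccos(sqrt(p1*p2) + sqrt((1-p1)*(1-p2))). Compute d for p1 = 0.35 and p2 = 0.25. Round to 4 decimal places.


Geodesic distance on Bernoulli manifold:
d(p1,p2) = 2*arccos(sqrt(p1*p2) + sqrt((1-p1)*(1-p2))).
sqrt(p1*p2) = sqrt(0.35*0.25) = 0.295804.
sqrt((1-p1)*(1-p2)) = sqrt(0.65*0.75) = 0.698212.
arg = 0.295804 + 0.698212 = 0.994016.
d = 2*arccos(0.994016) = 0.2189

0.2189


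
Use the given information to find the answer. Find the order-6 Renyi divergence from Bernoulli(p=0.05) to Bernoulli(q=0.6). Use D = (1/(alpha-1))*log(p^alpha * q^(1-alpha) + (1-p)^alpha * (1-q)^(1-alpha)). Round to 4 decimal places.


Renyi divergence of order alpha between Bernoulli distributions:
D = (1/(alpha-1))*log(p^alpha * q^(1-alpha) + (1-p)^alpha * (1-q)^(1-alpha)).
alpha = 6, p = 0.05, q = 0.6.
p^alpha * q^(1-alpha) = 0.05^6 * 0.6^-5 = 0.0.
(1-p)^alpha * (1-q)^(1-alpha) = 0.95^6 * 0.4^-5 = 71.786317.
sum = 0.0 + 71.786317 = 71.786318.
D = (1/5)*log(71.786318) = 0.8547

0.8547


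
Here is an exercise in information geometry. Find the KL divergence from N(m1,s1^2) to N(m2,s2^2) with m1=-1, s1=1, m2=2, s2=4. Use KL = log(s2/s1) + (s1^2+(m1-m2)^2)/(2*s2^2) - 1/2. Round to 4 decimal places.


KL divergence between normal distributions:
KL = log(s2/s1) + (s1^2 + (m1-m2)^2)/(2*s2^2) - 1/2.
log(4/1) = 1.386294.
(1^2 + (-1-2)^2)/(2*4^2) = (1 + 9)/32 = 0.3125.
KL = 1.386294 + 0.3125 - 0.5 = 1.1988

1.1988


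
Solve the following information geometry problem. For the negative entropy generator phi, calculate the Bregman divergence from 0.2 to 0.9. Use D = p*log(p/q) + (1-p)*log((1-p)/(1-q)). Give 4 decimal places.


Bregman divergence with negative entropy generator:
D = p*log(p/q) + (1-p)*log((1-p)/(1-q)).
p = 0.2, q = 0.9.
p*log(p/q) = 0.2*log(0.2/0.9) = -0.300815.
(1-p)*log((1-p)/(1-q)) = 0.8*log(0.8/0.1) = 1.663553.
D = -0.300815 + 1.663553 = 1.3627

1.3627


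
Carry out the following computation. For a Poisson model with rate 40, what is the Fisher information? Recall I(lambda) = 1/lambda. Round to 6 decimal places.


Fisher information for Poisson: I(lambda) = 1/lambda.
lambda = 40.
I(lambda) = 1/40 = 0.025000

0.025000


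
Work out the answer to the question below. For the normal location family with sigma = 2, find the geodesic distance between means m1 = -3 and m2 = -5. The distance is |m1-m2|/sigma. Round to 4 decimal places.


On the fixed-variance normal subfamily, geodesic distance = |m1-m2|/sigma.
|-3 - -5| = 2.
sigma = 2.
d = 2/2 = 1.0000

1.0000


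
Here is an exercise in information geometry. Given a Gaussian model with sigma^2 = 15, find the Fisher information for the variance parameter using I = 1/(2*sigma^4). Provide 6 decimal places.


Fisher information for variance: I(sigma^2) = 1/(2*sigma^4).
sigma^2 = 15, so sigma^4 = 225.
I = 1/(2*225) = 1/450 = 0.002222

0.002222


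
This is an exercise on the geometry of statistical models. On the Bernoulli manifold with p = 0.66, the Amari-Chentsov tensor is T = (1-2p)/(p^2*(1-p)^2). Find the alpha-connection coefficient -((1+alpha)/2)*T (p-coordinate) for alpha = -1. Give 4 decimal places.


Skewness (Amari-Chentsov) tensor: T = (1-2p)/(p^2*(1-p)^2).
p = 0.66, 1-2p = -0.32, p^2 = 0.4356, (1-p)^2 = 0.1156.
T = -0.32/(0.4356 * 0.1156) = -6.354835.
In the p-coordinate, Gamma^(alpha) = Gamma^(0) - (alpha/2)*T with Gamma^(0) = (1/2)*g'(p) = -T/2,
so Gamma^(alpha) = -((1+alpha)/2)*T.
alpha = -1, -(1+alpha)/2 = 0.0.
Gamma = 0.0 * -6.354835 = 0.0000

0.0000


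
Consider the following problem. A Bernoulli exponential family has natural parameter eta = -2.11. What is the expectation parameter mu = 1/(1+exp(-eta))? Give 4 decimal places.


Dual coordinate (expectation parameter) for Bernoulli:
mu = 1/(1+exp(-eta)).
eta = -2.11.
exp(-eta) = exp(2.11) = 8.248241.
mu = 1/(1+8.248241) = 0.1081

0.1081


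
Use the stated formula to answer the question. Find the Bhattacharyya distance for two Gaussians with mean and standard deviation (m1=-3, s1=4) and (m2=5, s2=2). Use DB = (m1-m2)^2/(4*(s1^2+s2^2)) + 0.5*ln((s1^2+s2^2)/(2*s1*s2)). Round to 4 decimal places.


Bhattacharyya distance between two Gaussians:
DB = (m1-m2)^2/(4*(s1^2+s2^2)) + (1/2)*ln((s1^2+s2^2)/(2*s1*s2)).
(m1-m2)^2 = (-8)^2 = 64.
s1^2+s2^2 = 16 + 4 = 20.
term1 = 64/80 = 0.8.
term2 = 0.5*ln(20/16.0) = 0.111572.
DB = 0.8 + 0.111572 = 0.9116

0.9116


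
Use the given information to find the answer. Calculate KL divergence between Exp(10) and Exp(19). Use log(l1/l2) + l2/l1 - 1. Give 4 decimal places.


KL divergence for exponential family:
KL = log(l1/l2) + l2/l1 - 1.
log(10/19) = -0.641854.
19/10 = 1.9.
KL = -0.641854 + 1.9 - 1 = 0.2581

0.2581


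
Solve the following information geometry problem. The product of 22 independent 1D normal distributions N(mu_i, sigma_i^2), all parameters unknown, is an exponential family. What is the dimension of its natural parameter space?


Exponential family dimension calculation:
Each univariate normal has two natural parameters (mu/sigma^2 and -1/(2 sigma^2)).
With 22 independent components, dim = 2 * 22 = 44.

44


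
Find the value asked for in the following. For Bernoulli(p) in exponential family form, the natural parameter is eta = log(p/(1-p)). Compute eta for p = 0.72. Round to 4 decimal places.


Natural parameter for Bernoulli: eta = log(p/(1-p)).
p = 0.72, 1-p = 0.28.
p/(1-p) = 2.571429.
eta = log(2.571429) = 0.9445

0.9445


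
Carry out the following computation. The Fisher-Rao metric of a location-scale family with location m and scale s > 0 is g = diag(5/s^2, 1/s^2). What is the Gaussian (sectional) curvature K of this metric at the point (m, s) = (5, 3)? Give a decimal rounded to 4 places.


The metric has the form g = (A dm^2 + B ds^2)/s^2 with A = 5, B = 1.
Substitute u = sqrt(A/B)*m: g = B*(du^2 + ds^2)/s^2, i.e. B times the
Poincare upper half-plane metric, which has constant Gaussian curvature -1.
Scaling a 2D metric by a constant c divides the Gaussian curvature by c,
so K = -1/B = -1/(1) = -1.0000 everywhere (the point (m, s) = (5, 3) is irrelevant:
the curvature is constant).
The requested Gaussian curvature is K = -1.0000.

-1.0000


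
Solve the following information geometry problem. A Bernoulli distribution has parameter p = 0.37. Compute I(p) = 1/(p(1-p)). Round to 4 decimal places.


For Bernoulli(p), Fisher information is I(p) = 1/(p*(1-p)).
p = 0.37, 1-p = 0.63.
p*(1-p) = 0.2331.
I(p) = 1/0.2331 = 4.2900

4.2900


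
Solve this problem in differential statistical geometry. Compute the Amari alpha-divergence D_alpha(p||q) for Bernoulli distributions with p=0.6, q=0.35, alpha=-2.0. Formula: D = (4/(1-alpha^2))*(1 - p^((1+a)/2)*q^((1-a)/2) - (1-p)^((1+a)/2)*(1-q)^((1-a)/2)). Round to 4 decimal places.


Amari alpha-divergence:
D = (4/(1-alpha^2))*(1 - p^((1+a)/2)*q^((1-a)/2) - (1-p)^((1+a)/2)*(1-q)^((1-a)/2)).
alpha = -2.0, p = 0.6, q = 0.35.
e1 = (1+alpha)/2 = -0.5, e2 = (1-alpha)/2 = 1.5.
t1 = p^e1 * q^e2 = 0.6^-0.5 * 0.35^1.5 = 0.267317.
t2 = (1-p)^e1 * (1-q)^e2 = 0.4^-0.5 * 0.65^1.5 = 0.828591.
4/(1-alpha^2) = -1.333333.
D = -1.333333*(1 - 0.267317 - 0.828591) = 0.1279

0.1279


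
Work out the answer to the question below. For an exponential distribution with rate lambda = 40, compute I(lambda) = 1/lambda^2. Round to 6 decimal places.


Fisher information for exponential: I(lambda) = 1/lambda^2.
lambda = 40, lambda^2 = 1600.
I = 1/1600 = 0.000625

0.000625


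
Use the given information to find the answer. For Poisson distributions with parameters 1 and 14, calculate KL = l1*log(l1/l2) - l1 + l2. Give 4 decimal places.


KL divergence for Poisson:
KL = l1*log(l1/l2) - l1 + l2.
l1 = 1, l2 = 14.
log(1/14) = -2.639057.
l1*log(l1/l2) = 1 * -2.639057 = -2.639057.
KL = -2.639057 - 1 + 14 = 10.3609

10.3609


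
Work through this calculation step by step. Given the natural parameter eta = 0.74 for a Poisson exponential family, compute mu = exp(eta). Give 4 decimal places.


Expectation parameter for Poisson exponential family:
mu = exp(eta).
eta = 0.74.
mu = exp(0.74) = 2.0959

2.0959


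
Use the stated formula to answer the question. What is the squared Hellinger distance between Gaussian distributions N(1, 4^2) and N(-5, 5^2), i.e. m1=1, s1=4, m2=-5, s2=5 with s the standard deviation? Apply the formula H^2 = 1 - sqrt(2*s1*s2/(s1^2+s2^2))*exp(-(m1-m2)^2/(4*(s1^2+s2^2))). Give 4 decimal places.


Squared Hellinger distance for Gaussians:
H^2 = 1 - sqrt(2*s1*s2/(s1^2+s2^2)) * exp(-(m1-m2)^2/(4*(s1^2+s2^2))).
s1^2 = 16, s2^2 = 25, s1^2+s2^2 = 41.
sqrt(2*4*5/(41)) = 0.98773.
(m1-m2)^2 = (6)^2 = 36.
exp(-36/(4*41)) = exp(-0.219512) = 0.80291.
H^2 = 1 - 0.98773*0.80291 = 0.2069

0.2069


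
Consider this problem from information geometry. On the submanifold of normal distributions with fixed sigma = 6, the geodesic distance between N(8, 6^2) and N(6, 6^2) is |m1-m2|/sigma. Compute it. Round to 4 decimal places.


On the fixed-variance normal subfamily, geodesic distance = |m1-m2|/sigma.
|8 - 6| = 2.
sigma = 6.
d = 2/6 = 0.3333

0.3333


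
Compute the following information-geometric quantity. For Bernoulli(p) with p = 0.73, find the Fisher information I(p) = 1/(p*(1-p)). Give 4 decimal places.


For Bernoulli(p), Fisher information is I(p) = 1/(p*(1-p)).
p = 0.73, 1-p = 0.27.
p*(1-p) = 0.1971.
I(p) = 1/0.1971 = 5.0736

5.0736


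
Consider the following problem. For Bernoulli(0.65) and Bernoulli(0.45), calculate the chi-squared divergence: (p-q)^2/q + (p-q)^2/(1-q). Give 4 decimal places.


Chi-squared divergence between Bernoulli distributions:
chi^2 = (p-q)^2/q + (p-q)^2/(1-q).
p = 0.65, q = 0.45, p-q = 0.2.
(p-q)^2 = 0.04.
term1 = 0.04/0.45 = 0.088889.
term2 = 0.04/0.55 = 0.072727.
chi^2 = 0.088889 + 0.072727 = 0.1616

0.1616


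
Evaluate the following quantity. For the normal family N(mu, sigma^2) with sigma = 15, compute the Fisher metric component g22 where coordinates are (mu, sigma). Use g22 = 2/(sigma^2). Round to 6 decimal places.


For the 2-parameter normal family, the Fisher metric has:
  g11 = 1/sigma^2, g22 = 2/sigma^2.
sigma = 15, sigma^2 = 225.
g22 = 0.008889

0.008889


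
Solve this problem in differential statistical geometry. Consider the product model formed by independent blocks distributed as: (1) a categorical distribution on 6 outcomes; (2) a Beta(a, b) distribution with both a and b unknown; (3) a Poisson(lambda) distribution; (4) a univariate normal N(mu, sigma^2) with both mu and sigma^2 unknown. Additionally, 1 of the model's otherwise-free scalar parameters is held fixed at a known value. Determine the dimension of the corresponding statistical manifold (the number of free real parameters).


The dimension of a statistical manifold equals the number of free
(independent) real parameters of the model. For a product of independent
blocks the parameter counts add.
- categorical on 6 outcomes (probabilities sum to 1): 6-1 = 5.
- Beta (a, b): 2.
- Poisson (lambda): 1.
- normal (mu, sigma^2): 2.
Total = 5 + 2 + 1 + 2 = 10.
1 parameter(s) fixed at known values: 10 - 1 = 9.
Dimension = 9

9


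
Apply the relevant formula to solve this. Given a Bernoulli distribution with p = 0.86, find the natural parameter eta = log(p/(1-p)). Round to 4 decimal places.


Natural parameter for Bernoulli: eta = log(p/(1-p)).
p = 0.86, 1-p = 0.14.
p/(1-p) = 6.142857.
eta = log(6.142857) = 1.8153

1.8153


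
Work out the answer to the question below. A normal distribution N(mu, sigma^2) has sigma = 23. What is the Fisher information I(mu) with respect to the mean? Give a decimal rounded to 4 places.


The Fisher information for the mean of a normal distribution is I(mu) = 1/sigma^2.
sigma = 23, so sigma^2 = 529.
I(mu) = 1/529 = 0.0019

0.0019


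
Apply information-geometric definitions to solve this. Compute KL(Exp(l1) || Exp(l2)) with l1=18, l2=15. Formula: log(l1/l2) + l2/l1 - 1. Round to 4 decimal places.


KL divergence for exponential family:
KL = log(l1/l2) + l2/l1 - 1.
log(18/15) = 0.182322.
15/18 = 0.833333.
KL = 0.182322 + 0.833333 - 1 = 0.0157

0.0157


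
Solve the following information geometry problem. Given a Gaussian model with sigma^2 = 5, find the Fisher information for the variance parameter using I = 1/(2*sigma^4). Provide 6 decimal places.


Fisher information for variance: I(sigma^2) = 1/(2*sigma^4).
sigma^2 = 5, so sigma^4 = 25.
I = 1/(2*25) = 1/50 = 0.020000

0.020000


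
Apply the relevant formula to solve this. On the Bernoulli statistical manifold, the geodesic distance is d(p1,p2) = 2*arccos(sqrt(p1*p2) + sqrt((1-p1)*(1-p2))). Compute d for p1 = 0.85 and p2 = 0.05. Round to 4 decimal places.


Geodesic distance on Bernoulli manifold:
d(p1,p2) = 2*arccos(sqrt(p1*p2) + sqrt((1-p1)*(1-p2))).
sqrt(p1*p2) = sqrt(0.85*0.05) = 0.206155.
sqrt((1-p1)*(1-p2)) = sqrt(0.15*0.95) = 0.377492.
arg = 0.206155 + 0.377492 = 0.583647.
d = 2*arccos(0.583647) = 1.8952

1.8952


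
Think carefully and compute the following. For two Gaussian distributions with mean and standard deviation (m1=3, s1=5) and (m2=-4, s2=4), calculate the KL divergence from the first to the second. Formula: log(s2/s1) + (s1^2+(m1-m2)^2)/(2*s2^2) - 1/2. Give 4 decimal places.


KL divergence between normal distributions:
KL = log(s2/s1) + (s1^2 + (m1-m2)^2)/(2*s2^2) - 1/2.
log(4/5) = -0.223144.
(5^2 + (3--4)^2)/(2*4^2) = (25 + 49)/32 = 2.3125.
KL = -0.223144 + 2.3125 - 0.5 = 1.5894

1.5894


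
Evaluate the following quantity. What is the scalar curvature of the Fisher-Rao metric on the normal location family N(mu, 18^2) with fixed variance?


This family has a single free parameter, so its statistical manifold
is 1-dimensional. The Riemann curvature tensor of any 1-dimensional
Riemannian manifold vanishes identically, so R = 0.

0


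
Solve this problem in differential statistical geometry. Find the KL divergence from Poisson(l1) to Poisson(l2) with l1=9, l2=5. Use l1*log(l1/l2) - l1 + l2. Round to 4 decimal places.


KL divergence for Poisson:
KL = l1*log(l1/l2) - l1 + l2.
l1 = 9, l2 = 5.
log(9/5) = 0.587787.
l1*log(l1/l2) = 9 * 0.587787 = 5.29008.
KL = 5.29008 - 9 + 5 = 1.2901

1.2901


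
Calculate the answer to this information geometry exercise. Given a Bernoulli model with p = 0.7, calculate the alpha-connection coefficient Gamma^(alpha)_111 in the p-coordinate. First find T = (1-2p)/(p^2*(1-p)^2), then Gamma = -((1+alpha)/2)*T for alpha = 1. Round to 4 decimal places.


Skewness (Amari-Chentsov) tensor: T = (1-2p)/(p^2*(1-p)^2).
p = 0.7, 1-2p = -0.4, p^2 = 0.49, (1-p)^2 = 0.09.
T = -0.4/(0.49 * 0.09) = -9.070295.
In the p-coordinate, Gamma^(alpha) = Gamma^(0) - (alpha/2)*T with Gamma^(0) = (1/2)*g'(p) = -T/2,
so Gamma^(alpha) = -((1+alpha)/2)*T.
alpha = 1, -(1+alpha)/2 = -1.0.
Gamma = -1.0 * -9.070295 = 9.0703

9.0703


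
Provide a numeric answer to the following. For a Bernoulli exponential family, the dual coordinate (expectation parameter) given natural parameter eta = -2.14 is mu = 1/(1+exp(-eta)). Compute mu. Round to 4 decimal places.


Dual coordinate (expectation parameter) for Bernoulli:
mu = 1/(1+exp(-eta)).
eta = -2.14.
exp(-eta) = exp(2.14) = 8.499438.
mu = 1/(1+8.499438) = 0.1053

0.1053


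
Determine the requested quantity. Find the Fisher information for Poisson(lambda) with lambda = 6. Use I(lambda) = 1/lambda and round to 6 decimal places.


Fisher information for Poisson: I(lambda) = 1/lambda.
lambda = 6.
I(lambda) = 1/6 = 0.166667

0.166667


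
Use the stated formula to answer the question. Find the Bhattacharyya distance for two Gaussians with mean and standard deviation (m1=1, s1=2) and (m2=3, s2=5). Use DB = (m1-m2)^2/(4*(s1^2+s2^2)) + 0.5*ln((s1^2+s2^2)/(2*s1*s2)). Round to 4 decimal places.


Bhattacharyya distance between two Gaussians:
DB = (m1-m2)^2/(4*(s1^2+s2^2)) + (1/2)*ln((s1^2+s2^2)/(2*s1*s2)).
(m1-m2)^2 = (-2)^2 = 4.
s1^2+s2^2 = 4 + 25 = 29.
term1 = 4/116 = 0.034483.
term2 = 0.5*ln(29/20.0) = 0.185782.
DB = 0.034483 + 0.185782 = 0.2203

0.2203


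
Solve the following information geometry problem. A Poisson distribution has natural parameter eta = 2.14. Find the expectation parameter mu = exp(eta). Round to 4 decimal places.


Expectation parameter for Poisson exponential family:
mu = exp(eta).
eta = 2.14.
mu = exp(2.14) = 8.4994

8.4994


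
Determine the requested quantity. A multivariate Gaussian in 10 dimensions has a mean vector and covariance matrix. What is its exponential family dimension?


Exponential family dimension calculation:
For 10-dim MVN: mean has 10 params, covariance has 10*11/2 = 55 unique entries.
Total dim = 10 + 55 = 65.

65


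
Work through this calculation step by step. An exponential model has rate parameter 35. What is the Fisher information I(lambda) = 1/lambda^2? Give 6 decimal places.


Fisher information for exponential: I(lambda) = 1/lambda^2.
lambda = 35, lambda^2 = 1225.
I = 1/1225 = 0.000816

0.000816


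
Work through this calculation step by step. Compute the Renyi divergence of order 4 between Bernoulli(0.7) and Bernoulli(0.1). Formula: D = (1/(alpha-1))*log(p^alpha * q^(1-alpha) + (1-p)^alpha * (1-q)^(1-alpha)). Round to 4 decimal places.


Renyi divergence of order alpha between Bernoulli distributions:
D = (1/(alpha-1))*log(p^alpha * q^(1-alpha) + (1-p)^alpha * (1-q)^(1-alpha)).
alpha = 4, p = 0.7, q = 0.1.
p^alpha * q^(1-alpha) = 0.7^4 * 0.1^-3 = 240.1.
(1-p)^alpha * (1-q)^(1-alpha) = 0.3^4 * 0.9^-3 = 0.011111.
sum = 240.1 + 0.011111 = 240.111111.
D = (1/3)*log(240.111111) = 1.8270

1.8270


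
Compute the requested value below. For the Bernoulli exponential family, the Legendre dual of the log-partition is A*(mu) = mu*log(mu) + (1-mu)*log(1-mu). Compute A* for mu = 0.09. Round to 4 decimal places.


Legendre transform for Bernoulli:
A*(mu) = mu*log(mu) + (1-mu)*log(1-mu).
mu = 0.09, 1-mu = 0.91.
mu*log(mu) = 0.09*log(0.09) = -0.216715.
(1-mu)*log(1-mu) = 0.91*log(0.91) = -0.085823.
A* = -0.216715 + -0.085823 = -0.3025

-0.3025


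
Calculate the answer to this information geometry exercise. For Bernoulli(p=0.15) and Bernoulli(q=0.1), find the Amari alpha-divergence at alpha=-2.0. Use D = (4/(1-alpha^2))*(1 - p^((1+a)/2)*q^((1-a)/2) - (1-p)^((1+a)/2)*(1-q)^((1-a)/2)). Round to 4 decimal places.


Amari alpha-divergence:
D = (4/(1-alpha^2))*(1 - p^((1+a)/2)*q^((1-a)/2) - (1-p)^((1+a)/2)*(1-q)^((1-a)/2)).
alpha = -2.0, p = 0.15, q = 0.1.
e1 = (1+alpha)/2 = -0.5, e2 = (1-alpha)/2 = 1.5.
t1 = p^e1 * q^e2 = 0.15^-0.5 * 0.1^1.5 = 0.08165.
t2 = (1-p)^e1 * (1-q)^e2 = 0.85^-0.5 * 0.9^1.5 = 0.926092.
4/(1-alpha^2) = -1.333333.
D = -1.333333*(1 - 0.08165 - 0.926092) = 0.0103

0.0103


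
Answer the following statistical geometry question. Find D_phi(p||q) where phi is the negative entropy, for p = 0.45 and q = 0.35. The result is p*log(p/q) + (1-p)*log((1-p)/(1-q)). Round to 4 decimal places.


Bregman divergence with negative entropy generator:
D = p*log(p/q) + (1-p)*log((1-p)/(1-q)).
p = 0.45, q = 0.35.
p*log(p/q) = 0.45*log(0.45/0.35) = 0.113091.
(1-p)*log((1-p)/(1-q)) = 0.55*log(0.55/0.65) = -0.09188.
D = 0.113091 + -0.09188 = 0.0212

0.0212


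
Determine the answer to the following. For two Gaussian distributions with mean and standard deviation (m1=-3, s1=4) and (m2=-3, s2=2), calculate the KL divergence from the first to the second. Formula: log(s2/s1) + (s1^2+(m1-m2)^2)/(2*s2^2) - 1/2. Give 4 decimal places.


KL divergence between normal distributions:
KL = log(s2/s1) + (s1^2 + (m1-m2)^2)/(2*s2^2) - 1/2.
log(2/4) = -0.693147.
(4^2 + (-3--3)^2)/(2*2^2) = (16 + 0)/8 = 2.0.
KL = -0.693147 + 2.0 - 0.5 = 0.8069

0.8069


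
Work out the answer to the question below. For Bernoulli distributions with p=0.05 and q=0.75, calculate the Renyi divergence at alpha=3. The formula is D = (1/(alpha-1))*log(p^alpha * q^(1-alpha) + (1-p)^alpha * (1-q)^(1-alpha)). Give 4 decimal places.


Renyi divergence of order alpha between Bernoulli distributions:
D = (1/(alpha-1))*log(p^alpha * q^(1-alpha) + (1-p)^alpha * (1-q)^(1-alpha)).
alpha = 3, p = 0.05, q = 0.75.
p^alpha * q^(1-alpha) = 0.05^3 * 0.75^-2 = 0.000222.
(1-p)^alpha * (1-q)^(1-alpha) = 0.95^3 * 0.25^-2 = 13.718.
sum = 0.000222 + 13.718 = 13.718222.
D = (1/2)*log(13.718222) = 1.3094

1.3094


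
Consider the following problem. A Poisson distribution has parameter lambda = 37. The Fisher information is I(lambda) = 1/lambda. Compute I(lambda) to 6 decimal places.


Fisher information for Poisson: I(lambda) = 1/lambda.
lambda = 37.
I(lambda) = 1/37 = 0.027027

0.027027


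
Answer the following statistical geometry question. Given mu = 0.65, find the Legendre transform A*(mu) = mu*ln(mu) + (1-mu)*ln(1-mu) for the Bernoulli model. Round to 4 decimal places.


Legendre transform for Bernoulli:
A*(mu) = mu*log(mu) + (1-mu)*log(1-mu).
mu = 0.65, 1-mu = 0.35.
mu*log(mu) = 0.65*log(0.65) = -0.280009.
(1-mu)*log(1-mu) = 0.35*log(0.35) = -0.367438.
A* = -0.280009 + -0.367438 = -0.6474

-0.6474


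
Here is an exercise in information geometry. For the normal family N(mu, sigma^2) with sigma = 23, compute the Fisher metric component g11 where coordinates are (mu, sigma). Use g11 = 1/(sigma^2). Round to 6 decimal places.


For the 2-parameter normal family, the Fisher metric has:
  g11 = 1/sigma^2, g22 = 2/sigma^2.
sigma = 23, sigma^2 = 529.
g11 = 0.001890

0.001890


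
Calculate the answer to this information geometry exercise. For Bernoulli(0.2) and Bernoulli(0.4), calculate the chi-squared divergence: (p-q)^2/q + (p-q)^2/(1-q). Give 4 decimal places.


Chi-squared divergence between Bernoulli distributions:
chi^2 = (p-q)^2/q + (p-q)^2/(1-q).
p = 0.2, q = 0.4, p-q = -0.2.
(p-q)^2 = 0.04.
term1 = 0.04/0.4 = 0.1.
term2 = 0.04/0.6 = 0.066667.
chi^2 = 0.1 + 0.066667 = 0.1667

0.1667


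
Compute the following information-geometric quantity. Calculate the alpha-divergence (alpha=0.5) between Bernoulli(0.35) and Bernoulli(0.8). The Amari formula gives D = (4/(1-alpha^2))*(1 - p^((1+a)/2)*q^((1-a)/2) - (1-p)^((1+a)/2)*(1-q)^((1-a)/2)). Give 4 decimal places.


Amari alpha-divergence:
D = (4/(1-alpha^2))*(1 - p^((1+a)/2)*q^((1-a)/2) - (1-p)^((1+a)/2)*(1-q)^((1-a)/2)).
alpha = 0.5, p = 0.35, q = 0.8.
e1 = (1+alpha)/2 = 0.75, e2 = (1-alpha)/2 = 0.25.
t1 = p^e1 * q^e2 = 0.35^0.75 * 0.8^0.25 = 0.430352.
t2 = (1-p)^e1 * (1-q)^e2 = 0.65^0.75 * 0.2^0.25 = 0.484108.
4/(1-alpha^2) = 5.333333.
D = 5.333333*(1 - 0.430352 - 0.484108) = 0.4562

0.4562


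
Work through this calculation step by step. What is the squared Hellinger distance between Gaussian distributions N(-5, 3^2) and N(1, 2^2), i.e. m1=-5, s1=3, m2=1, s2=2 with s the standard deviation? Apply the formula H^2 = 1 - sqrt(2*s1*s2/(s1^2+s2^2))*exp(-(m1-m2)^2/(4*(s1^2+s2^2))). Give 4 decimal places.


Squared Hellinger distance for Gaussians:
H^2 = 1 - sqrt(2*s1*s2/(s1^2+s2^2)) * exp(-(m1-m2)^2/(4*(s1^2+s2^2))).
s1^2 = 9, s2^2 = 4, s1^2+s2^2 = 13.
sqrt(2*3*2/(13)) = 0.960769.
(m1-m2)^2 = (-6)^2 = 36.
exp(-36/(4*13)) = exp(-0.692308) = 0.50042.
H^2 = 1 - 0.960769*0.50042 = 0.5192

0.5192


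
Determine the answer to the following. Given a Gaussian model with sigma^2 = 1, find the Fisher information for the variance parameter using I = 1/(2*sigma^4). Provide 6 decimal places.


Fisher information for variance: I(sigma^2) = 1/(2*sigma^4).
sigma^2 = 1, so sigma^4 = 1.
I = 1/(2*1) = 1/2 = 0.500000

0.500000


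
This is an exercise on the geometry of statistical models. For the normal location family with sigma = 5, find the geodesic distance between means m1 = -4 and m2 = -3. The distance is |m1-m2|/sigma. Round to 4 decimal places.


On the fixed-variance normal subfamily, geodesic distance = |m1-m2|/sigma.
|-4 - -3| = 1.
sigma = 5.
d = 1/5 = 0.2000

0.2000


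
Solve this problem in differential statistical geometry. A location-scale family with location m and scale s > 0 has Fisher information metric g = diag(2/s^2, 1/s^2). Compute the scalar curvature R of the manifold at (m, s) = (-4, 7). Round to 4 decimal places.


The metric has the form g = (A dm^2 + B ds^2)/s^2 with A = 2, B = 1.
Substitute u = sqrt(A/B)*m: g = B*(du^2 + ds^2)/s^2, i.e. B times the
Poincare upper half-plane metric, which has constant Gaussian curvature -1.
Scaling a 2D metric by a constant c divides the Gaussian curvature by c,
so K = -1/B = -1/(1) = -1.0000 everywhere (the point (m, s) = (-4, 7) is irrelevant:
the curvature is constant).
Scalar curvature in dimension 2: R = 2K = -2/(1) = -2.0000.

-2.0000


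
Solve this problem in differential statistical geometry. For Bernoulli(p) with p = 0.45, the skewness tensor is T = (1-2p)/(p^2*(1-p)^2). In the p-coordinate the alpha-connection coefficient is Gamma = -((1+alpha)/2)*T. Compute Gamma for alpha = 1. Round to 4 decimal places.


Skewness (Amari-Chentsov) tensor: T = (1-2p)/(p^2*(1-p)^2).
p = 0.45, 1-2p = 0.1, p^2 = 0.2025, (1-p)^2 = 0.3025.
T = 0.1/(0.2025 * 0.3025) = 1.632486.
In the p-coordinate, Gamma^(alpha) = Gamma^(0) - (alpha/2)*T with Gamma^(0) = (1/2)*g'(p) = -T/2,
so Gamma^(alpha) = -((1+alpha)/2)*T.
alpha = 1, -(1+alpha)/2 = -1.0.
Gamma = -1.0 * 1.632486 = -1.6325

-1.6325


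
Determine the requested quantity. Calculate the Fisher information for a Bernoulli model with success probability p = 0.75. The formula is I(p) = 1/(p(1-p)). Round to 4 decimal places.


For Bernoulli(p), Fisher information is I(p) = 1/(p*(1-p)).
p = 0.75, 1-p = 0.25.
p*(1-p) = 0.1875.
I(p) = 1/0.1875 = 5.3333

5.3333


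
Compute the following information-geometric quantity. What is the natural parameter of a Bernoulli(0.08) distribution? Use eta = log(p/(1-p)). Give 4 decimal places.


Natural parameter for Bernoulli: eta = log(p/(1-p)).
p = 0.08, 1-p = 0.92.
p/(1-p) = 0.086957.
eta = log(0.086957) = -2.4423

-2.4423


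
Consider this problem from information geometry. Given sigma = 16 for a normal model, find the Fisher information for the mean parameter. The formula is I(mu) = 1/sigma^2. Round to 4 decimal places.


The Fisher information for the mean of a normal distribution is I(mu) = 1/sigma^2.
sigma = 16, so sigma^2 = 256.
I(mu) = 1/256 = 0.0039

0.0039


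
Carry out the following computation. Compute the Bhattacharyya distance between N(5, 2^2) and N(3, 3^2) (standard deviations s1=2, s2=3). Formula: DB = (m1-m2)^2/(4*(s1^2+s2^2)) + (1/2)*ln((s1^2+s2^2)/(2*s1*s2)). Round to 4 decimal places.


Bhattacharyya distance between two Gaussians:
DB = (m1-m2)^2/(4*(s1^2+s2^2)) + (1/2)*ln((s1^2+s2^2)/(2*s1*s2)).
(m1-m2)^2 = (2)^2 = 4.
s1^2+s2^2 = 4 + 9 = 13.
term1 = 4/52 = 0.076923.
term2 = 0.5*ln(13/12.0) = 0.040021.
DB = 0.076923 + 0.040021 = 0.1169

0.1169


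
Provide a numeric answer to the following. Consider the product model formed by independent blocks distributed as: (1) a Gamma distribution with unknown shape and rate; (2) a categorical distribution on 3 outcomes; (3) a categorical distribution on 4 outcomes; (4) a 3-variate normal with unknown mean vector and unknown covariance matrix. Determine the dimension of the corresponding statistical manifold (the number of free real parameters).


The dimension of a statistical manifold equals the number of free
(independent) real parameters of the model. For a product of independent
blocks the parameter counts add.
- Gamma (shape, rate): 2.
- categorical on 3 outcomes (probabilities sum to 1): 3-1 = 2.
- categorical on 4 outcomes (probabilities sum to 1): 4-1 = 3.
- 3-variate normal: 3 (mean) + 3*4/2 = 6 (symmetric covariance) = 9.
Total = 2 + 2 + 3 + 9 = 16.
Dimension = 16

16


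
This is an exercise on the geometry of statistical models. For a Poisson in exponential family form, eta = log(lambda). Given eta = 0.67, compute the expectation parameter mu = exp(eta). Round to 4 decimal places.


Expectation parameter for Poisson exponential family:
mu = exp(eta).
eta = 0.67.
mu = exp(0.67) = 1.9542

1.9542


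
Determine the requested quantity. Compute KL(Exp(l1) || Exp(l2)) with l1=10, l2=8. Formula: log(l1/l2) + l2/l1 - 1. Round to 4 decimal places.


KL divergence for exponential family:
KL = log(l1/l2) + l2/l1 - 1.
log(10/8) = 0.223144.
8/10 = 0.8.
KL = 0.223144 + 0.8 - 1 = 0.0231

0.0231


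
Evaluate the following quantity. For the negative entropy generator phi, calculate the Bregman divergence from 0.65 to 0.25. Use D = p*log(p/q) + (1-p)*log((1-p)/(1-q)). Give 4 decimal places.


Bregman divergence with negative entropy generator:
D = p*log(p/q) + (1-p)*log((1-p)/(1-q)).
p = 0.65, q = 0.25.
p*log(p/q) = 0.65*log(0.65/0.25) = 0.621082.
(1-p)*log((1-p)/(1-q)) = 0.35*log(0.35/0.75) = -0.266749.
D = 0.621082 + -0.266749 = 0.3543

0.3543


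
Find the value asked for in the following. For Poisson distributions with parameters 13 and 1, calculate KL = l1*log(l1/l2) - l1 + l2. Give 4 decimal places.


KL divergence for Poisson:
KL = l1*log(l1/l2) - l1 + l2.
l1 = 13, l2 = 1.
log(13/1) = 2.564949.
l1*log(l1/l2) = 13 * 2.564949 = 33.344342.
KL = 33.344342 - 13 + 1 = 21.3443

21.3443


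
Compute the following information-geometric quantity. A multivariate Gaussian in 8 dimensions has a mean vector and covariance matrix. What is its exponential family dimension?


Exponential family dimension calculation:
For 8-dim MVN: mean has 8 params, covariance has 8*9/2 = 36 unique entries.
Total dim = 8 + 36 = 44.

44


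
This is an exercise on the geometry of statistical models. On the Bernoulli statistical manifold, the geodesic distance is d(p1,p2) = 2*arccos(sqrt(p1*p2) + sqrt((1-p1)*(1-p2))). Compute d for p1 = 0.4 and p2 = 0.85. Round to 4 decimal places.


Geodesic distance on Bernoulli manifold:
d(p1,p2) = 2*arccos(sqrt(p1*p2) + sqrt((1-p1)*(1-p2))).
sqrt(p1*p2) = sqrt(0.4*0.85) = 0.583095.
sqrt((1-p1)*(1-p2)) = sqrt(0.6*0.15) = 0.3.
arg = 0.583095 + 0.3 = 0.883095.
d = 2*arccos(0.883095) = 0.9768

0.9768


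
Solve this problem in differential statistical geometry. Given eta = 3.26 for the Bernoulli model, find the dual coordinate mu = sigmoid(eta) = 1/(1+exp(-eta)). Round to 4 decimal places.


Dual coordinate (expectation parameter) for Bernoulli:
mu = 1/(1+exp(-eta)).
eta = 3.26.
exp(-eta) = exp(-3.26) = 0.038388.
mu = 1/(1+0.038388) = 0.9630

0.9630


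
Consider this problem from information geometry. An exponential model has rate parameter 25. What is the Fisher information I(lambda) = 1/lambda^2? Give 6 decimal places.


Fisher information for exponential: I(lambda) = 1/lambda^2.
lambda = 25, lambda^2 = 625.
I = 1/625 = 0.001600

0.001600


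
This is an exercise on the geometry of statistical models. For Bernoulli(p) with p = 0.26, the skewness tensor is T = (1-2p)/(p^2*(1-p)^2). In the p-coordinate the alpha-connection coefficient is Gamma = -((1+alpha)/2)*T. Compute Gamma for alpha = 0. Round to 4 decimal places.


Skewness (Amari-Chentsov) tensor: T = (1-2p)/(p^2*(1-p)^2).
p = 0.26, 1-2p = 0.48, p^2 = 0.0676, (1-p)^2 = 0.5476.
T = 0.48/(0.0676 * 0.5476) = 12.966749.
In the p-coordinate, Gamma^(alpha) = Gamma^(0) - (alpha/2)*T with Gamma^(0) = (1/2)*g'(p) = -T/2,
so Gamma^(alpha) = -((1+alpha)/2)*T.
alpha = 0, -(1+alpha)/2 = -0.5.
Gamma = -0.5 * 12.966749 = -6.4834

-6.4834


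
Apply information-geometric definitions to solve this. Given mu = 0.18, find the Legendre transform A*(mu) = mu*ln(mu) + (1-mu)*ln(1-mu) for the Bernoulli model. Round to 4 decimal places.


Legendre transform for Bernoulli:
A*(mu) = mu*log(mu) + (1-mu)*log(1-mu).
mu = 0.18, 1-mu = 0.82.
mu*log(mu) = 0.18*log(0.18) = -0.308664.
(1-mu)*log(1-mu) = 0.82*log(0.82) = -0.16273.
A* = -0.308664 + -0.16273 = -0.4714

-0.4714


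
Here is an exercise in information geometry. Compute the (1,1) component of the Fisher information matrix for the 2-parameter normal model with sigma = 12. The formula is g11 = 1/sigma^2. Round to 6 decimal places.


For the 2-parameter normal family, the Fisher metric has:
  g11 = 1/sigma^2, g22 = 2/sigma^2.
sigma = 12, sigma^2 = 144.
g11 = 0.006944

0.006944


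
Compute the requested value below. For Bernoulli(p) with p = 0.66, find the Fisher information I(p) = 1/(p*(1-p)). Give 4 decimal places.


For Bernoulli(p), Fisher information is I(p) = 1/(p*(1-p)).
p = 0.66, 1-p = 0.34.
p*(1-p) = 0.2244.
I(p) = 1/0.2244 = 4.4563

4.4563


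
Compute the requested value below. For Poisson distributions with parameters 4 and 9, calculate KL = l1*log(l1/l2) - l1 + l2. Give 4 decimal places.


KL divergence for Poisson:
KL = l1*log(l1/l2) - l1 + l2.
l1 = 4, l2 = 9.
log(4/9) = -0.81093.
l1*log(l1/l2) = 4 * -0.81093 = -3.243721.
KL = -3.243721 - 4 + 9 = 1.7563

1.7563


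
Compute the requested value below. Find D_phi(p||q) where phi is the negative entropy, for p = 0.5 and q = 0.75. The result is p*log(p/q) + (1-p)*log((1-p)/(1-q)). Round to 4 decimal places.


Bregman divergence with negative entropy generator:
D = p*log(p/q) + (1-p)*log((1-p)/(1-q)).
p = 0.5, q = 0.75.
p*log(p/q) = 0.5*log(0.5/0.75) = -0.202733.
(1-p)*log((1-p)/(1-q)) = 0.5*log(0.5/0.25) = 0.346574.
D = -0.202733 + 0.346574 = 0.1438

0.1438


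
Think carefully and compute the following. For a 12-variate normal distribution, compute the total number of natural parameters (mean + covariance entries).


Exponential family dimension calculation:
For 12-dim MVN: mean has 12 params, covariance has 12*13/2 = 78 unique entries.
Total dim = 12 + 78 = 90.

90


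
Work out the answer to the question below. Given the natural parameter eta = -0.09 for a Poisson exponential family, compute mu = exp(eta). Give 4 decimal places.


Expectation parameter for Poisson exponential family:
mu = exp(eta).
eta = -0.09.
mu = exp(-0.09) = 0.9139

0.9139


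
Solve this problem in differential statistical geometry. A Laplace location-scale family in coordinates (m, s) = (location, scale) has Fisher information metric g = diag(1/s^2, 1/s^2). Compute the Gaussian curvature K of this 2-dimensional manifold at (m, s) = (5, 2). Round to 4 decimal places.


The metric has the form g = (A dm^2 + B ds^2)/s^2 with A = 1, B = 1.
Substitute u = sqrt(A/B)*m: g = B*(du^2 + ds^2)/s^2, i.e. B times the
Poincare upper half-plane metric, which has constant Gaussian curvature -1.
Scaling a 2D metric by a constant c divides the Gaussian curvature by c,
so K = -1/B = -1/(1) = -1.0000 everywhere (the point (m, s) = (5, 2) is irrelevant:
the curvature is constant).
The requested Gaussian curvature is K = -1.0000.

-1.0000


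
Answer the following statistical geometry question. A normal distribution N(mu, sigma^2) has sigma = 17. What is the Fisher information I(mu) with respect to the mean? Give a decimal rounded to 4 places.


The Fisher information for the mean of a normal distribution is I(mu) = 1/sigma^2.
sigma = 17, so sigma^2 = 289.
I(mu) = 1/289 = 0.0035

0.0035


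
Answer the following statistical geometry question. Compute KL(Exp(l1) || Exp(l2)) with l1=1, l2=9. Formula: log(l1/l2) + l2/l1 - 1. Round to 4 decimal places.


KL divergence for exponential family:
KL = log(l1/l2) + l2/l1 - 1.
log(1/9) = -2.197225.
9/1 = 9.0.
KL = -2.197225 + 9.0 - 1 = 5.8028

5.8028


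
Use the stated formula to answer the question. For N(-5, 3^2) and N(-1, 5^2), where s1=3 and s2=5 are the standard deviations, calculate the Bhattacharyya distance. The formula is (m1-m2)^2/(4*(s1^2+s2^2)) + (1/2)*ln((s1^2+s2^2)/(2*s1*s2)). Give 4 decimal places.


Bhattacharyya distance between two Gaussians:
DB = (m1-m2)^2/(4*(s1^2+s2^2)) + (1/2)*ln((s1^2+s2^2)/(2*s1*s2)).
(m1-m2)^2 = (-4)^2 = 16.
s1^2+s2^2 = 9 + 25 = 34.
term1 = 16/136 = 0.117647.
term2 = 0.5*ln(34/30.0) = 0.062582.
DB = 0.117647 + 0.062582 = 0.1802

0.1802


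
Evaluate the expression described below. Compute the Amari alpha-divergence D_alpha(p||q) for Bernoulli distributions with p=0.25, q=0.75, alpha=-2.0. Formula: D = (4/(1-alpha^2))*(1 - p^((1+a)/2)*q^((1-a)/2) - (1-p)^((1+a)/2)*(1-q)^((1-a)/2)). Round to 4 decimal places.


Amari alpha-divergence:
D = (4/(1-alpha^2))*(1 - p^((1+a)/2)*q^((1-a)/2) - (1-p)^((1+a)/2)*(1-q)^((1-a)/2)).
alpha = -2.0, p = 0.25, q = 0.75.
e1 = (1+alpha)/2 = -0.5, e2 = (1-alpha)/2 = 1.5.
t1 = p^e1 * q^e2 = 0.25^-0.5 * 0.75^1.5 = 1.299038.
t2 = (1-p)^e1 * (1-q)^e2 = 0.75^-0.5 * 0.25^1.5 = 0.144338.
4/(1-alpha^2) = -1.333333.
D = -1.333333*(1 - 1.299038 - 0.144338) = 0.5912

0.5912


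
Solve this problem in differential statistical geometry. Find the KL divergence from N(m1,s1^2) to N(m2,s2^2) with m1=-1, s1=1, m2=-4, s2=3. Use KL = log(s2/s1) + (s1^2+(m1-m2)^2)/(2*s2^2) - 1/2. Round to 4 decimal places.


KL divergence between normal distributions:
KL = log(s2/s1) + (s1^2 + (m1-m2)^2)/(2*s2^2) - 1/2.
log(3/1) = 1.098612.
(1^2 + (-1--4)^2)/(2*3^2) = (1 + 9)/18 = 0.555556.
KL = 1.098612 + 0.555556 - 0.5 = 1.1542

1.1542


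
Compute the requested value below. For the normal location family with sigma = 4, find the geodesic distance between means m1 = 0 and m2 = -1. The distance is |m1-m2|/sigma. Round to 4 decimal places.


On the fixed-variance normal subfamily, geodesic distance = |m1-m2|/sigma.
|0 - -1| = 1.
sigma = 4.
d = 1/4 = 0.2500

0.2500


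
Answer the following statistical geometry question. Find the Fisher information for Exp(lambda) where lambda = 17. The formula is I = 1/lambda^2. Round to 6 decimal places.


Fisher information for exponential: I(lambda) = 1/lambda^2.
lambda = 17, lambda^2 = 289.
I = 1/289 = 0.003460

0.003460


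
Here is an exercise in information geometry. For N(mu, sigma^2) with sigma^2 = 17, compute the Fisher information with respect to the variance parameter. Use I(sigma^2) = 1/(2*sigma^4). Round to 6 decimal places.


Fisher information for variance: I(sigma^2) = 1/(2*sigma^4).
sigma^2 = 17, so sigma^4 = 289.
I = 1/(2*289) = 1/578 = 0.001730

0.001730


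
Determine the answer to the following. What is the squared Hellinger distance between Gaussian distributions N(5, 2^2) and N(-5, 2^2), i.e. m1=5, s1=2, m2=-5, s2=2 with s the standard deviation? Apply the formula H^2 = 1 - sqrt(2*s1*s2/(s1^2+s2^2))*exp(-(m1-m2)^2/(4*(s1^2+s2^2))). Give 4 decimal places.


Squared Hellinger distance for Gaussians:
H^2 = 1 - sqrt(2*s1*s2/(s1^2+s2^2)) * exp(-(m1-m2)^2/(4*(s1^2+s2^2))).
s1^2 = 4, s2^2 = 4, s1^2+s2^2 = 8.
sqrt(2*2*2/(8)) = 1.0.
(m1-m2)^2 = (10)^2 = 100.
exp(-100/(4*8)) = exp(-3.125) = 0.043937.
H^2 = 1 - 1.0*0.043937 = 0.9561

0.9561


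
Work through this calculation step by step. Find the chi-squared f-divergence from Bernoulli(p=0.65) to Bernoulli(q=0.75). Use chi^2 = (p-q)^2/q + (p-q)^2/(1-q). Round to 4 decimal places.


Chi-squared divergence between Bernoulli distributions:
chi^2 = (p-q)^2/q + (p-q)^2/(1-q).
p = 0.65, q = 0.75, p-q = -0.1.
(p-q)^2 = 0.01.
term1 = 0.01/0.75 = 0.013333.
term2 = 0.01/0.25 = 0.04.
chi^2 = 0.013333 + 0.04 = 0.0533

0.0533


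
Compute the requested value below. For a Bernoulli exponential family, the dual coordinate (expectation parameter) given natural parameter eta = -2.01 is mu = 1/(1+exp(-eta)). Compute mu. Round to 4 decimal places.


Dual coordinate (expectation parameter) for Bernoulli:
mu = 1/(1+exp(-eta)).
eta = -2.01.
exp(-eta) = exp(2.01) = 7.463317.
mu = 1/(1+7.463317) = 0.1182

0.1182


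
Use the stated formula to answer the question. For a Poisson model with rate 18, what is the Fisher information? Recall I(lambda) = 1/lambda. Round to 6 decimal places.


Fisher information for Poisson: I(lambda) = 1/lambda.
lambda = 18.
I(lambda) = 1/18 = 0.055556

0.055556


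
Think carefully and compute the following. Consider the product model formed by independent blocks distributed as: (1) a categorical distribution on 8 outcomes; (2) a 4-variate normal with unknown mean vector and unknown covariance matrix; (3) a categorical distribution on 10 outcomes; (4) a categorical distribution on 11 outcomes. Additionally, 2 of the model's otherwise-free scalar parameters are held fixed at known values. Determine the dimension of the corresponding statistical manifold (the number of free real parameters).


The dimension of a statistical manifold equals the number of free
(independent) real parameters of the model. For a product of independent
blocks the parameter counts add.
- categorical on 8 outcomes (probabilities sum to 1): 8-1 = 7.
- 4-variate normal: 4 (mean) + 4*5/2 = 10 (symmetric covariance) = 14.
- categorical on 10 outcomes (probabilities sum to 1): 10-1 = 9.
- categorical on 11 outcomes (probabilities sum to 1): 11-1 = 10.
Total = 7 + 14 + 9 + 10 = 40.
2 parameter(s) fixed at known values: 40 - 2 = 38.
Dimension = 38

38
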